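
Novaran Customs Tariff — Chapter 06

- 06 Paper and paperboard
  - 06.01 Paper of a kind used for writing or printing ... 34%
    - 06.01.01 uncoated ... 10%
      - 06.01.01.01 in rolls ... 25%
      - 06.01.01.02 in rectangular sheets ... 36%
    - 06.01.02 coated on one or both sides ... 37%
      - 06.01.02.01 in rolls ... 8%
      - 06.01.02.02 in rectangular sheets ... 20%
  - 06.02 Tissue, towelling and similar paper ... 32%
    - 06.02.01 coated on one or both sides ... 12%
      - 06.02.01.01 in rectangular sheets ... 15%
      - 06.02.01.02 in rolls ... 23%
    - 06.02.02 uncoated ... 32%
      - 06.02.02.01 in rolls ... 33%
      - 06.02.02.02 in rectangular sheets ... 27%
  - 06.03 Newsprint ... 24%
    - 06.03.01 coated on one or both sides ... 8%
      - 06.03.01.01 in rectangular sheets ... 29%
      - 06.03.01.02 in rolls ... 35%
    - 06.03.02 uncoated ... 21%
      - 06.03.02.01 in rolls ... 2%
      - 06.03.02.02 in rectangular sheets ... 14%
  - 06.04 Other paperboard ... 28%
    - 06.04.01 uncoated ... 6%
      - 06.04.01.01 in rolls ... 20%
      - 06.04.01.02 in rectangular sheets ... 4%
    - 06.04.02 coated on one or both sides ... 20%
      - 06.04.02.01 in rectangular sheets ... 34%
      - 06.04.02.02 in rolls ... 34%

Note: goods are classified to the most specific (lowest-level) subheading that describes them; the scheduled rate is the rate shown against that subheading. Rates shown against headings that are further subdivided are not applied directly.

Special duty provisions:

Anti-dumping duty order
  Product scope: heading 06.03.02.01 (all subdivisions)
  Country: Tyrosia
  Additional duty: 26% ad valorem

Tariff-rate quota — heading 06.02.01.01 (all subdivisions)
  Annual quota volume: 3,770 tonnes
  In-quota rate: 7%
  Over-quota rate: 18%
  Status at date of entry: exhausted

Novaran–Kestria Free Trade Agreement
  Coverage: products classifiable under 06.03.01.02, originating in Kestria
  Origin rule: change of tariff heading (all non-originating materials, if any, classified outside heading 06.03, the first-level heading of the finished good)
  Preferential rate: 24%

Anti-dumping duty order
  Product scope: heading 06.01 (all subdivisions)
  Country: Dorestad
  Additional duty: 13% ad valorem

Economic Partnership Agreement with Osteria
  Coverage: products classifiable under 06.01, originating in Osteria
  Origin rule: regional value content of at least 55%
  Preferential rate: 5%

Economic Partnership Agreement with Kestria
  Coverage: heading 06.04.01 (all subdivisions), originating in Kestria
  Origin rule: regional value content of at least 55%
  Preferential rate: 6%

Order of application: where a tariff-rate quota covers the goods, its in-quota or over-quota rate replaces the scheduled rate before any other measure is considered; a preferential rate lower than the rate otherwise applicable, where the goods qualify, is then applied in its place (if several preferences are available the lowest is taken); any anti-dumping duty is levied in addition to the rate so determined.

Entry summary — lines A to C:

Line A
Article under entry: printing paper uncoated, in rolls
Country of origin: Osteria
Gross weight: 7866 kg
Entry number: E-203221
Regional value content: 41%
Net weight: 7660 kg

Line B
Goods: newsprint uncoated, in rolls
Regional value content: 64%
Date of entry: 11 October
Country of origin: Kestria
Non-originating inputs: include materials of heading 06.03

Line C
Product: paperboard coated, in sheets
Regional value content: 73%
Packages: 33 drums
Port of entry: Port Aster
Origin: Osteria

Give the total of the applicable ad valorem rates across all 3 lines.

Line A: printing paper → 06.01; uncoated → 06.01.01; in rolls → 06.01.01.01. Scheduled 25%. Osteria agreement on 06.01: RVC < 55%. → 25%.
Line B: newsprint → 06.03; uncoated → 06.03.02; in rolls → 06.03.02.01. Scheduled 2%. Kestria agreement on 06.03.01.02: 06.03.02.01 not covered; Kestria agreement on 06.04.01: 06.03.02.01 not covered. → 2%.
Line C: paperboard → 06.04; coated → 06.04.02; in sheets → 06.04.02.01. Scheduled 34%. Osteria agreement on 06.01: 06.04.02.01 not covered. → 34%.
Sum: 25% + 2% + 34% = 61%.

61%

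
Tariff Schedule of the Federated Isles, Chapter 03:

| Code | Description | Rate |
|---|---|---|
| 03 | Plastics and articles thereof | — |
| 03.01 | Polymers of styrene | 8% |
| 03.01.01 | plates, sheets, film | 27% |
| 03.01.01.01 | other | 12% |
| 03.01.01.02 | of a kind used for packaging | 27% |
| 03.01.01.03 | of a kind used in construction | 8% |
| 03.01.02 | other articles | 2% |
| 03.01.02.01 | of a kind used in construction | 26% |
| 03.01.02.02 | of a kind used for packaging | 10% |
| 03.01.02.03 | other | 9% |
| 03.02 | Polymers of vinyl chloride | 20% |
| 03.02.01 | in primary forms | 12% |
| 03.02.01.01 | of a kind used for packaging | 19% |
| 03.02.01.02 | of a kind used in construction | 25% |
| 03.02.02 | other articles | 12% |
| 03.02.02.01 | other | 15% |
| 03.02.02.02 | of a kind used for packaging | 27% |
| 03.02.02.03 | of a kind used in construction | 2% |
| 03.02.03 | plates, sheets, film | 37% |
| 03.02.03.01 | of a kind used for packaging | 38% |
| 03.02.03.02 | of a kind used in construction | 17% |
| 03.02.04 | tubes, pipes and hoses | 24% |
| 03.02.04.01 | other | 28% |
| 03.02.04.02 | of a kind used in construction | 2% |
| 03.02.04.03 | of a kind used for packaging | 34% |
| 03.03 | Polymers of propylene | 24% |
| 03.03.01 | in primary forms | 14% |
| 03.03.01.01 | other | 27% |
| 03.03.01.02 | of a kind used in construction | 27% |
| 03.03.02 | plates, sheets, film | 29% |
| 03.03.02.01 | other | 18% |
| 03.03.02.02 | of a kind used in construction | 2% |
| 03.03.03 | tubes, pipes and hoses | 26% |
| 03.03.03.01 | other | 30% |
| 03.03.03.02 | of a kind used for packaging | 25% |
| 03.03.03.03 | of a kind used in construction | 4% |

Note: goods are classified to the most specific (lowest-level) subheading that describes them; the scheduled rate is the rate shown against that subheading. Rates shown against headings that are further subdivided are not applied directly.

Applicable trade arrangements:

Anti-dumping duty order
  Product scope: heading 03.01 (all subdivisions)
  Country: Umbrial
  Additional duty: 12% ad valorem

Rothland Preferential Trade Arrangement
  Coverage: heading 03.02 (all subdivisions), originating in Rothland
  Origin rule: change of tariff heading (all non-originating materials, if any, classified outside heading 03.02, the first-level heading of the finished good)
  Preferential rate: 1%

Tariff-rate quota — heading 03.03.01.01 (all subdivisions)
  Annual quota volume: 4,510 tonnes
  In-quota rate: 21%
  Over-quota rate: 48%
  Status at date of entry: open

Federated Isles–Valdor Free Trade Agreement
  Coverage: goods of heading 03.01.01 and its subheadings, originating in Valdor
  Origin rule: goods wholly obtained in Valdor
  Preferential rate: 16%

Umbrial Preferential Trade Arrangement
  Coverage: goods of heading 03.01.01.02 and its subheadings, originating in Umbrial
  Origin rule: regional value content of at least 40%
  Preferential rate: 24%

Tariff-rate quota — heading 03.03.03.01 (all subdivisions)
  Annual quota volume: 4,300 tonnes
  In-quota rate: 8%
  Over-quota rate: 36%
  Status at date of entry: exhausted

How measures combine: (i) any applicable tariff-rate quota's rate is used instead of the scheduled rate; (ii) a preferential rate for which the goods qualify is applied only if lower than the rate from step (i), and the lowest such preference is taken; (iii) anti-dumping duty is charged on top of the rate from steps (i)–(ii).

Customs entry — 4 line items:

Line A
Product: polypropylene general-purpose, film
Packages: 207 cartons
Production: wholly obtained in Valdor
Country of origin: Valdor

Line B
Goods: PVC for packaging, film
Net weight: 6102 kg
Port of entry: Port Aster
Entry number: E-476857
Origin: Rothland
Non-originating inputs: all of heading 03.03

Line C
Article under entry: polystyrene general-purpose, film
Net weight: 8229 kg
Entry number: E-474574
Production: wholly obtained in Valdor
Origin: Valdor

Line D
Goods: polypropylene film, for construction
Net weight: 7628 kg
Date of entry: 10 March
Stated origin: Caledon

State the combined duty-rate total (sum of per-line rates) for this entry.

Line A: polypropylene → 03.03; film → 03.03.02; general-purpose → 03.03.02.01. Scheduled 18%. Valdor agreement on 03.01.01: 03.03.02.01 not covered. → 18%.
Line B: PVC → 03.02; film → 03.02.03; for packaging → 03.02.03.01. Scheduled 38%. Rothland agreement on 03.02: CTH met → 1% available; preferential 1%. → 1%.
Line C: polystyrene → 03.01; film → 03.01.01; general-purpose → 03.01.01.01. Scheduled 12%. Valdor agreement on 03.01.01: wholly obtained → 16% available; preference 16% not lower than 12% → no reduction. → 12%.
Line D: polypropylene → 03.03; film → 03.03.02; for construction → 03.03.02.02. Scheduled 2%. No special measure applies. → 2%.
Sum: 18% + 1% + 12% + 2% = 33%.

33%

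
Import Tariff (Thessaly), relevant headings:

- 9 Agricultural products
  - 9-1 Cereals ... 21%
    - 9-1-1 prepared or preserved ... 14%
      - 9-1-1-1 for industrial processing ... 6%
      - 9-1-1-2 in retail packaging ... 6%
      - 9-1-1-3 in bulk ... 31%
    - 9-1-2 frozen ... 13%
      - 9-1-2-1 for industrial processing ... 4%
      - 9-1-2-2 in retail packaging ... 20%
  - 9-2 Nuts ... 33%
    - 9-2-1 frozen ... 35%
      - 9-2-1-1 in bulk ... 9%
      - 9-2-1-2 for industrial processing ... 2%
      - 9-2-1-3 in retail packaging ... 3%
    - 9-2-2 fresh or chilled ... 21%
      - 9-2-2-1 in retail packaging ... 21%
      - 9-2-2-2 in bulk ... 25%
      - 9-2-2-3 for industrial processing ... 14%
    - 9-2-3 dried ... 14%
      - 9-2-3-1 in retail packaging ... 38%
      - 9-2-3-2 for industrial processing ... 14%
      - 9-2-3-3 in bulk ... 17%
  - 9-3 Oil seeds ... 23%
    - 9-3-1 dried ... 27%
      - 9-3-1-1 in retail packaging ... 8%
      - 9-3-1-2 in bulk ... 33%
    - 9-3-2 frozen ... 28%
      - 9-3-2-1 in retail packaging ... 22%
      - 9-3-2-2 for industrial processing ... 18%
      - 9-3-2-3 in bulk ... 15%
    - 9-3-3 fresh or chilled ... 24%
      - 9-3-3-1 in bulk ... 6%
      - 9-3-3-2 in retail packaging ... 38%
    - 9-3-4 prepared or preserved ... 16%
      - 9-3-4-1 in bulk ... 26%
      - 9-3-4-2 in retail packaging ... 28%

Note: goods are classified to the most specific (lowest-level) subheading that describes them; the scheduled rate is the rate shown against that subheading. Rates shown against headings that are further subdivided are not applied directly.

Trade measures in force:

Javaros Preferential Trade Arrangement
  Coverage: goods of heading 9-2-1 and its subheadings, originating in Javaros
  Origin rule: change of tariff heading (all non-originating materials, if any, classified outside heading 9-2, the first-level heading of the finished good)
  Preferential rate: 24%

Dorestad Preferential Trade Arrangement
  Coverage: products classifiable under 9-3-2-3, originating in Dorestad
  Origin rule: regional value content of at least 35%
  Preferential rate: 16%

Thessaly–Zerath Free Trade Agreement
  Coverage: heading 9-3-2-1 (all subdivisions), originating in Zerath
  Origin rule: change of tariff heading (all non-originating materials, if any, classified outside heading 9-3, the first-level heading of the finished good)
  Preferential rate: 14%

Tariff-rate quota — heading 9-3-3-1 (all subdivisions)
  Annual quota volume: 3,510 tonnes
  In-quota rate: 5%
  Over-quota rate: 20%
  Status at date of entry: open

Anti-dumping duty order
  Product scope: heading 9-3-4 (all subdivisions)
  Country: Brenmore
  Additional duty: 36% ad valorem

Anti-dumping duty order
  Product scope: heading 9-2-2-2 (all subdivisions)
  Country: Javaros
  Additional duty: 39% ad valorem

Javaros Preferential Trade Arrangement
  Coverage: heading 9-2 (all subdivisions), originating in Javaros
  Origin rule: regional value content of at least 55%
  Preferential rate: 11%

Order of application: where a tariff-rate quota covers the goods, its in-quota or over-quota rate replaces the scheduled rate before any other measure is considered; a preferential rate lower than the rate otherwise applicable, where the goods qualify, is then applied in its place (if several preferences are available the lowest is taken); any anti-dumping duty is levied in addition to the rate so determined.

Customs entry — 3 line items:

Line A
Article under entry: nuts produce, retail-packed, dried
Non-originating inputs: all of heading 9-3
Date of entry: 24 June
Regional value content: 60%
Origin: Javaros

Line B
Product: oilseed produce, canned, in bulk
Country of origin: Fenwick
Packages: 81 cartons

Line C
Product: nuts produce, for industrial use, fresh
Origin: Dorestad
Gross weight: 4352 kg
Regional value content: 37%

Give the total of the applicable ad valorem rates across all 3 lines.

Line A: nuts → 9-2; dried → 9-2-3; retail-packed → 9-2-3-1. Scheduled 38%. Javaros agreement on 9-2-1: 9-2-3-1 not covered; Javaros agreement on 9-2: RVC ≥ 55% → 11% available; preferential 11%. → 11%.
Line B: oilseed → 9-3; canned → 9-3-4; in bulk → 9-3-4-1. Scheduled 26%. No special measure applies. → 26%.
Line C: nuts → 9-2; fresh → 9-2-2; for industrial use → 9-2-2-3. Scheduled 14%. Dorestad agreement on 9-3-2-3: 9-2-2-3 not covered. → 14%.
Sum: 11% + 26% + 14% = 51%.

51%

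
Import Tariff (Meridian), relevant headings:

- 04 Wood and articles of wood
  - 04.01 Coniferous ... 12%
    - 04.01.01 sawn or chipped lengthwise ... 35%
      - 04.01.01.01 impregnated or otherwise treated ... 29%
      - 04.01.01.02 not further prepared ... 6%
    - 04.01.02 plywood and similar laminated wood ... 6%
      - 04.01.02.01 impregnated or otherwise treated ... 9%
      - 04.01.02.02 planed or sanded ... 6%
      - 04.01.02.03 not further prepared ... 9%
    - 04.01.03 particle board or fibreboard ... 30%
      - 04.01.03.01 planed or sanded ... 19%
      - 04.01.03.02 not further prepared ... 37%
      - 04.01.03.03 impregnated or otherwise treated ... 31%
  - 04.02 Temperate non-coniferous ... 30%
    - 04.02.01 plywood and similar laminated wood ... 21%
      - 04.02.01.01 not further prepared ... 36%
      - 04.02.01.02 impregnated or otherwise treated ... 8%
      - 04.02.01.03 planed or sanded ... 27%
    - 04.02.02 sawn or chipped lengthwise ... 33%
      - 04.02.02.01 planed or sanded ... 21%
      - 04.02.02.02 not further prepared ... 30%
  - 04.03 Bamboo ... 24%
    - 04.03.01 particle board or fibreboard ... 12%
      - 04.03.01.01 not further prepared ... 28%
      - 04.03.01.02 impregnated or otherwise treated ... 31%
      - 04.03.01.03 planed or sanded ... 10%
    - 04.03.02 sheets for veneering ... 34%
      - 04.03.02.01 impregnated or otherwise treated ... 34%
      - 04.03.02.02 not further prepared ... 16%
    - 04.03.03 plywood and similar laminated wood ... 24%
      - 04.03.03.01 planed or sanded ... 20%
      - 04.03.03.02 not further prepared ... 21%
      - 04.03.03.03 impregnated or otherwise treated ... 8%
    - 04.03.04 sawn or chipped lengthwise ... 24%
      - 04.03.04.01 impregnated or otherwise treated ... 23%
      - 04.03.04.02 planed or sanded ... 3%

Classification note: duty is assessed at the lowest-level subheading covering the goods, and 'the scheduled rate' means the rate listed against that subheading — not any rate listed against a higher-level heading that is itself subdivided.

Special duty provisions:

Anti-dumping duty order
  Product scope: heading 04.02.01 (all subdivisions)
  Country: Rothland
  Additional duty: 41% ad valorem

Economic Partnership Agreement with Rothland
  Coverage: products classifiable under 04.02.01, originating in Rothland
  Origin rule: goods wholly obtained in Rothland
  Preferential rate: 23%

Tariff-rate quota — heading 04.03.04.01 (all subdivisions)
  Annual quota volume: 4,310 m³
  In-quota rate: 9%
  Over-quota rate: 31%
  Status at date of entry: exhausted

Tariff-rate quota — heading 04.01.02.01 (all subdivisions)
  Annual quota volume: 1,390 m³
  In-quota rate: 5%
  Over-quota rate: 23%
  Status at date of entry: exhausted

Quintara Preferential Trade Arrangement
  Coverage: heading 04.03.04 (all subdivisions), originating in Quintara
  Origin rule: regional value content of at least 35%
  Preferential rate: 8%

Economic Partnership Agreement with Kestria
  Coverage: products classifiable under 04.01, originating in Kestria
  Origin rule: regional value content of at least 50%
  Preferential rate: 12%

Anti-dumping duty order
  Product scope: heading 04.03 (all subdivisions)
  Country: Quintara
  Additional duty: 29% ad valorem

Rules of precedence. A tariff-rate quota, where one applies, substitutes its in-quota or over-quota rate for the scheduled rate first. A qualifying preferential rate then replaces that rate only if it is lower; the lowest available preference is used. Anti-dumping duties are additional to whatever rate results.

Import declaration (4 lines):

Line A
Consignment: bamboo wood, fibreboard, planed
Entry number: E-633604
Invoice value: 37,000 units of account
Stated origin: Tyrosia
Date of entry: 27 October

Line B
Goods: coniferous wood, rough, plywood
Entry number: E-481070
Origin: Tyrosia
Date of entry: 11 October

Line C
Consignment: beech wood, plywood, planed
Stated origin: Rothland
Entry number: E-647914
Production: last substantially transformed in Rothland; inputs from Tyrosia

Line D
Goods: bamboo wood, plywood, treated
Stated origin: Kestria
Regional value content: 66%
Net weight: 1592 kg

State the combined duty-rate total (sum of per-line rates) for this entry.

Line A: bamboo → 04.03; fibreboard → 04.03.01; planed → 04.03.01.03. Scheduled 10%. No special measure applies. → 10%.
Line B: coniferous → 04.01; plywood → 04.01.02; rough → 04.01.02.03. Scheduled 9%. No special measure applies. → 9%.
Line C: beech → 04.02; plywood → 04.02.01; planed → 04.02.01.03. Scheduled 27%. Rothland agreement on 04.02.01: not wholly obtained; anti-dumping (Rothland, 04.02.01): +41%; total 27% + 41% = 68%. → 68%.
Line D: bamboo → 04.03; plywood → 04.03.03; treated → 04.03.03.03. Scheduled 8%. Kestria agreement on 04.01: 04.03.03.03 not covered. → 8%.
Sum: 10% + 9% + 68% + 8% = 95%.

95%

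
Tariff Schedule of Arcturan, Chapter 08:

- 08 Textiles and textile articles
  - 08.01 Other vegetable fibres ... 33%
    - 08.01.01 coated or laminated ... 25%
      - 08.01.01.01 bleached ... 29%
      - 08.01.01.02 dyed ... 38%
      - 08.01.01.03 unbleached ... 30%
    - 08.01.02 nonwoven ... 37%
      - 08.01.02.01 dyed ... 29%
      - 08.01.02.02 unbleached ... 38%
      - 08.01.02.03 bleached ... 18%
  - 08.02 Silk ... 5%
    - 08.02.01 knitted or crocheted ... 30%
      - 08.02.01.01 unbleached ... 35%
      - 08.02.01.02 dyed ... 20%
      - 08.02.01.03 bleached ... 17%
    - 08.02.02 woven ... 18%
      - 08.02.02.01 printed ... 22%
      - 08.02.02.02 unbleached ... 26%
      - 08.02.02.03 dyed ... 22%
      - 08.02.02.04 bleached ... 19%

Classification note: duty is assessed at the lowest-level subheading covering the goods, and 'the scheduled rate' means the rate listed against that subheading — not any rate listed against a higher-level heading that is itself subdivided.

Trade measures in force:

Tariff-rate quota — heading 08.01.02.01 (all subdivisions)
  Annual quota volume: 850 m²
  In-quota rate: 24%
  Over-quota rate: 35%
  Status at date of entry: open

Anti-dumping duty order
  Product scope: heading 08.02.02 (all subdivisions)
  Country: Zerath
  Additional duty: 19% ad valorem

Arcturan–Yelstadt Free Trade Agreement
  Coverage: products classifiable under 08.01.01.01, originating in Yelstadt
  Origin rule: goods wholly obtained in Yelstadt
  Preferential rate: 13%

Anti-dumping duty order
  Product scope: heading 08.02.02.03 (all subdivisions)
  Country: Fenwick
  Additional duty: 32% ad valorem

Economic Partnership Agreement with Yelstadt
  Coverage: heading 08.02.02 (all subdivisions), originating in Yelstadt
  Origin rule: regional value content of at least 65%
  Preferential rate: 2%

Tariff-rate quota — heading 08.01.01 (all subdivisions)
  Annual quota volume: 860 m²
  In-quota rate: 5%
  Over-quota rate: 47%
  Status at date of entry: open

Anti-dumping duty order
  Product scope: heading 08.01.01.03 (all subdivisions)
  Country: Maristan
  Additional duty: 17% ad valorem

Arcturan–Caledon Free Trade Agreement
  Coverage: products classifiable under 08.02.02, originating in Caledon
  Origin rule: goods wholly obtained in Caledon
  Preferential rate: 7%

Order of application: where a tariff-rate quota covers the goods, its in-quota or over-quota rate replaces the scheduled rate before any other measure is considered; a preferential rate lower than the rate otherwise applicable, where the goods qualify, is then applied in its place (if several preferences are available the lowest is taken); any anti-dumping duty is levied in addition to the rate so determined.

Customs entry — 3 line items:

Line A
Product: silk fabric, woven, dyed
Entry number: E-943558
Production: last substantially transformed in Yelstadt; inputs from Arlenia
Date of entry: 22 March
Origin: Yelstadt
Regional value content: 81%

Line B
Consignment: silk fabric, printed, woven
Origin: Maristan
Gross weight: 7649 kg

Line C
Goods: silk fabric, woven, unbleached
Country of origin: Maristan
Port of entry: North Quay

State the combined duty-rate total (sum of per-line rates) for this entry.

Line A: silk → 08.02; woven → 08.02.02; dyed → 08.02.02.03. Scheduled 22%. Yelstadt agreement on 08.01.01.01: 08.02.02.03 not covered; Yelstadt agreement on 08.02.02: RVC ≥ 65% → 2% available; preferential 2%. → 2%.
Line B: silk → 08.02; woven → 08.02.02; printed → 08.02.02.01. Scheduled 22%. No special measure applies. → 22%.
Line C: silk → 08.02; woven → 08.02.02; unbleached → 08.02.02.02. Scheduled 26%. No special measure applies. → 26%.
Sum: 2% + 22% + 26% = 50%.

50%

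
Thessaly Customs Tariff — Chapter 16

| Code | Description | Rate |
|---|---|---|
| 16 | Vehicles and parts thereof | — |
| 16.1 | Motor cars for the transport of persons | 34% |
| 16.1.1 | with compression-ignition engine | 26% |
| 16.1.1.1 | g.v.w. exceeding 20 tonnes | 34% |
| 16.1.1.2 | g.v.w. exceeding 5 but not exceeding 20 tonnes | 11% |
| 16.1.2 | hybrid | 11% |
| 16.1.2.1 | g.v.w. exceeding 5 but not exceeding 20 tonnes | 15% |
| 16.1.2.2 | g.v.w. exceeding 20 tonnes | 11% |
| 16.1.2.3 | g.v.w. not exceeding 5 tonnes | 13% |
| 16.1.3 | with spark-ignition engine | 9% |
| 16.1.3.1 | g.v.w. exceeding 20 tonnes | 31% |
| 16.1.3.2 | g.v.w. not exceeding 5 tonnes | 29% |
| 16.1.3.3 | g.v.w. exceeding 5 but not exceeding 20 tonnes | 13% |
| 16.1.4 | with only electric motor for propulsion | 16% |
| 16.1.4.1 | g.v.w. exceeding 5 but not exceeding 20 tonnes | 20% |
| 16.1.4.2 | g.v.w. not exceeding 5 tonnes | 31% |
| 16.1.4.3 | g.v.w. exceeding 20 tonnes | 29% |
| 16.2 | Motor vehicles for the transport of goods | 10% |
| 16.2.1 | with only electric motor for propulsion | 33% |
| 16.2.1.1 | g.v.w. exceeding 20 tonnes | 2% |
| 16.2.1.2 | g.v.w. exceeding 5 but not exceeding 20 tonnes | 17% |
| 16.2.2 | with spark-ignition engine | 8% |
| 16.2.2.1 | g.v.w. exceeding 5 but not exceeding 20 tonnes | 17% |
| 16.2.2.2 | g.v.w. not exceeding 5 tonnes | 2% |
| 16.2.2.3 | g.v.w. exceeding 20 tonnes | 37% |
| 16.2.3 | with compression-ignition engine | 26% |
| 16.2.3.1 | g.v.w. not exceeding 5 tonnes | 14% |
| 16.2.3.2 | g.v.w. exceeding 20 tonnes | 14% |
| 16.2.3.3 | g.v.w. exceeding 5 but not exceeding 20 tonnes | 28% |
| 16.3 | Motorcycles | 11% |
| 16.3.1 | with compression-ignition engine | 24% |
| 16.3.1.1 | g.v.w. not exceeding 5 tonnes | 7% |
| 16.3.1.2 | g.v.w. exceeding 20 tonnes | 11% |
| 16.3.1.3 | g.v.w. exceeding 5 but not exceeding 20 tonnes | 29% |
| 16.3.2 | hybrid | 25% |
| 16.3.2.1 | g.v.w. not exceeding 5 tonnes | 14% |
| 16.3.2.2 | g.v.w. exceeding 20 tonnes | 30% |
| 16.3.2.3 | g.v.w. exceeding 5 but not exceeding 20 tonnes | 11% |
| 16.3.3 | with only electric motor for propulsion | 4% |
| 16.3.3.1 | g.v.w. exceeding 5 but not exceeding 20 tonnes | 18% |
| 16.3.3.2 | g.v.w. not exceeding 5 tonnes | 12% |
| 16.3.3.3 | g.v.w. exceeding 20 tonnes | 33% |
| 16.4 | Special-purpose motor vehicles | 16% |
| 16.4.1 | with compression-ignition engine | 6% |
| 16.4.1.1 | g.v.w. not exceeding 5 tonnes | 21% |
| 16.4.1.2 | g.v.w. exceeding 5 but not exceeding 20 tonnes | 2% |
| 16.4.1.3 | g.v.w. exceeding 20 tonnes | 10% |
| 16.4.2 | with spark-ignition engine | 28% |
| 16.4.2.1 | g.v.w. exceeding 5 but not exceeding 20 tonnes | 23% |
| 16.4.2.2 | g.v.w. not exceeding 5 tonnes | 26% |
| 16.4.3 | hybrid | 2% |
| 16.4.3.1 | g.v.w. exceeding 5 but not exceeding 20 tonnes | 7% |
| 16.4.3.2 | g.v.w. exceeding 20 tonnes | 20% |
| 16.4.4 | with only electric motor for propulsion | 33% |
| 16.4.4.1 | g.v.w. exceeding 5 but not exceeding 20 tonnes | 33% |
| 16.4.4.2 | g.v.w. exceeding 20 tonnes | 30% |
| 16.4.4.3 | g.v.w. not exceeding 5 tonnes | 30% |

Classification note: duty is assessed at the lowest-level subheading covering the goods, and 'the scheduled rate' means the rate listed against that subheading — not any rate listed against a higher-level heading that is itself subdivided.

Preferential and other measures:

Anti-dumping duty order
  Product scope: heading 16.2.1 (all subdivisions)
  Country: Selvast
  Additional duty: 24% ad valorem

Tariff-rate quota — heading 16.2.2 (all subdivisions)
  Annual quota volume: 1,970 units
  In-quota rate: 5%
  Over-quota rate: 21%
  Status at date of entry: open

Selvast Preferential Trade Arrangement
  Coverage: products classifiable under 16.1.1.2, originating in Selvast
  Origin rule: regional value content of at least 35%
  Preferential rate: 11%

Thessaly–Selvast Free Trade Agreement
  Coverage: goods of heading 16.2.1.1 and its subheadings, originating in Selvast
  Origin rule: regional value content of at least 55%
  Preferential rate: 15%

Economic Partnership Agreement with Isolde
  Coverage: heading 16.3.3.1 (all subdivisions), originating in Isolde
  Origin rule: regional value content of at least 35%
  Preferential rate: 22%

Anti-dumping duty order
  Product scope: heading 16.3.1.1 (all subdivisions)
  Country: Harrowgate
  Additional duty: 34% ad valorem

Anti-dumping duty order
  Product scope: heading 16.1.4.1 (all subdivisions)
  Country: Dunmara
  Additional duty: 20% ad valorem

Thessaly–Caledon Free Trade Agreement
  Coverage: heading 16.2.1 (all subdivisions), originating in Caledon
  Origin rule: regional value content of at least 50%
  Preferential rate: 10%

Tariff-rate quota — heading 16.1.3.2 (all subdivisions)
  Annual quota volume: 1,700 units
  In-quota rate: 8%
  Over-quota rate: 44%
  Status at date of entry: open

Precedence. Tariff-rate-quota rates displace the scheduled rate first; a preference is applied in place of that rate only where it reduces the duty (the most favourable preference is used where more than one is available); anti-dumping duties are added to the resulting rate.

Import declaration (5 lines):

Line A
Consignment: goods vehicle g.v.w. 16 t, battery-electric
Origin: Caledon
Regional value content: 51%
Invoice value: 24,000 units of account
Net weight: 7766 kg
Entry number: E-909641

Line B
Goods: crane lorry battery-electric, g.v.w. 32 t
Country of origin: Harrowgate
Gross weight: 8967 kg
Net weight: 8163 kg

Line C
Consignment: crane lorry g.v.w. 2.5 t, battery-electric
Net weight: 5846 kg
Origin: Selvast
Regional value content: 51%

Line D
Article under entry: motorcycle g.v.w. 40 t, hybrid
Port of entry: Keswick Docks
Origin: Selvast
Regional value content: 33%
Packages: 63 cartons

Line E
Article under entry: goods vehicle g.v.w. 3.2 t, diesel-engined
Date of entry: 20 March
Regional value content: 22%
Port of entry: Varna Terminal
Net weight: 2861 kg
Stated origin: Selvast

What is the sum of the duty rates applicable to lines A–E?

Line A: goods vehicle → 16.2; battery-electric → 16.2.1; g.v.w. 16 t → 16.2.1.2. Scheduled 17%. Caledon agreement on 16.2.1: RVC ≥ 50% → 10% available; preferential 10%. → 10%.
Line B: crane lorry → 16.4; battery-electric → 16.4.4; g.v.w. 32 t → 16.4.4.2. Scheduled 30%. No special measure applies. → 30%.
Line C: crane lorry → 16.4; battery-electric → 16.4.4; g.v.w. 2.5 t → 16.4.4.3. Scheduled 30%. Selvast agreement on 16.1.1.2: 16.4.4.3 not covered; Selvast agreement on 16.2.1.1: 16.4.4.3 not covered. → 30%.
Line D: motorcycle → 16.3; hybrid → 16.3.2; g.v.w. 40 t → 16.3.2.2. Scheduled 30%. Selvast agreement on 16.1.1.2: 16.3.2.2 not covered; Selvast agreement on 16.2.1.1: 16.3.2.2 not covered. → 30%.
Line E: goods vehicle → 16.2; diesel-engined → 16.2.3; g.v.w. 3.2 t → 16.2.3.1. Scheduled 14%. Selvast agreement on 16.1.1.2: 16.2.3.1 not covered; Selvast agreement on 16.2.1.1: 16.2.3.1 not covered. → 14%.
Sum: 10% + 30% + 30% + 30% + 14% = 114%.

114%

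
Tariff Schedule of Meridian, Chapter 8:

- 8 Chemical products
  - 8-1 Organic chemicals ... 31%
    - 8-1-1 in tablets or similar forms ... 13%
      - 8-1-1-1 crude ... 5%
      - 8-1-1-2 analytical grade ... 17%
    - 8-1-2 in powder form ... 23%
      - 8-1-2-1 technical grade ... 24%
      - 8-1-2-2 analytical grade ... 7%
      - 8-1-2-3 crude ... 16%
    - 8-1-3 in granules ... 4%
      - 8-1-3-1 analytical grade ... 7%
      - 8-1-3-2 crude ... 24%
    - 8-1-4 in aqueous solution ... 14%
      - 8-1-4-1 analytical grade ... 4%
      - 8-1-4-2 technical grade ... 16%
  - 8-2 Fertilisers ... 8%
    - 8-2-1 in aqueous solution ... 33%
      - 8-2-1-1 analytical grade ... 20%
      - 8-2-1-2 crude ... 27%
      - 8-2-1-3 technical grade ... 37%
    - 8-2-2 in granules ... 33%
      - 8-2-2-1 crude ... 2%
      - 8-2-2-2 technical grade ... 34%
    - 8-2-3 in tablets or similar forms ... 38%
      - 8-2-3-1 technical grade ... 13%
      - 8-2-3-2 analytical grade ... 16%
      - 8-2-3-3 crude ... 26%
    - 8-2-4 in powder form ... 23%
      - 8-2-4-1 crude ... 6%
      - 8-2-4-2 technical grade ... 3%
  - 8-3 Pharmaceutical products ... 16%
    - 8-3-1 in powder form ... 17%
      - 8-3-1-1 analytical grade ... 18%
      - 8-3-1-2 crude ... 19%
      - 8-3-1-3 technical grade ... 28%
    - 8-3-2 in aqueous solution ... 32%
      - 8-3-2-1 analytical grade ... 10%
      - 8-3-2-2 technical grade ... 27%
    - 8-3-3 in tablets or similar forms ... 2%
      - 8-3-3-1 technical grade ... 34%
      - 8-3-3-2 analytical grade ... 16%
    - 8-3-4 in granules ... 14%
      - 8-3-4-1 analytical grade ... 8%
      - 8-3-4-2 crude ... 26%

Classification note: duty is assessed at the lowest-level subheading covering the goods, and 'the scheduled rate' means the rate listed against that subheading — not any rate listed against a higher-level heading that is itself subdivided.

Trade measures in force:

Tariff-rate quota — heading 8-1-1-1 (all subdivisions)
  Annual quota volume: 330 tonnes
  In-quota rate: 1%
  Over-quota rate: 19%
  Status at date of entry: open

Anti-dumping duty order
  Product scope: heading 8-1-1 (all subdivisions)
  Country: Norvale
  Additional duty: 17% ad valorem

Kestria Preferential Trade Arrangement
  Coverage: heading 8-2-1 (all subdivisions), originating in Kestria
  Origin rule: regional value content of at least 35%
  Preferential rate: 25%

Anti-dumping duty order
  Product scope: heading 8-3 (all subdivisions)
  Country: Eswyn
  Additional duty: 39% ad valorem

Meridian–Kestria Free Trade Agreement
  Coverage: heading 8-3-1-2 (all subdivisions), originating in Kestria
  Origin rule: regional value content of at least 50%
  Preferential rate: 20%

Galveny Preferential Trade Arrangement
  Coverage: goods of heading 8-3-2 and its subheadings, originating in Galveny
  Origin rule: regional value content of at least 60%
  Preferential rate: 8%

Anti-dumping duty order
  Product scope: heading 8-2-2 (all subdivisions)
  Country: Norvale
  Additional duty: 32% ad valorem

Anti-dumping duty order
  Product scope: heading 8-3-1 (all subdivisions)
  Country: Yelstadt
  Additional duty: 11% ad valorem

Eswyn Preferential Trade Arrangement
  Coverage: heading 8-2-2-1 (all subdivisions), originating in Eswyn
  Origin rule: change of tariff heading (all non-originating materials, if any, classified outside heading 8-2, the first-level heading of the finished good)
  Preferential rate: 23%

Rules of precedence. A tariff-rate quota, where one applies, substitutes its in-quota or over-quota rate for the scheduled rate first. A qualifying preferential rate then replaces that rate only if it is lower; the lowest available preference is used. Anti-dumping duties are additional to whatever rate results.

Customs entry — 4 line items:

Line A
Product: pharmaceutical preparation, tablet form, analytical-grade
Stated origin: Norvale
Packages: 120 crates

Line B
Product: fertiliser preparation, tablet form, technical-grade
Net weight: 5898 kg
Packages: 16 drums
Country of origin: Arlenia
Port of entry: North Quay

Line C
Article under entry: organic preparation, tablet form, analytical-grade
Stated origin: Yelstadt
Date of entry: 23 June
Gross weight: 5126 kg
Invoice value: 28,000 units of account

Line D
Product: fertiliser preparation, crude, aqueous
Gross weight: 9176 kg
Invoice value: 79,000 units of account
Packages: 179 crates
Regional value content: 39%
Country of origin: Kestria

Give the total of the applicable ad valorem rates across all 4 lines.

71%

Line A: pharmaceutical → 8-3; tablet form → 8-3-3; analytical-grade → 8-3-3-2. Scheduled 16%. No special measure applies. → 16%.
Line B: fertiliser → 8-2; tablet form → 8-2-3; technical-grade → 8-2-3-1. Scheduled 13%. No special measure applies. → 13%.
Line C: organic → 8-1; tablet form → 8-1-1; analytical-grade → 8-1-1-2. Scheduled 17%. No special measure applies. → 17%.
Line D: fertiliser → 8-2; aqueous → 8-2-1; crude → 8-2-1-2. Scheduled 27%. Kestria agreement on 8-2-1: RVC ≥ 35% → 25% available; Kestria agreement on 8-3-1-2: 8-2-1-2 not covered; preferential 25%. → 25%.
Sum: 16% + 13% + 17% + 25% = 71%.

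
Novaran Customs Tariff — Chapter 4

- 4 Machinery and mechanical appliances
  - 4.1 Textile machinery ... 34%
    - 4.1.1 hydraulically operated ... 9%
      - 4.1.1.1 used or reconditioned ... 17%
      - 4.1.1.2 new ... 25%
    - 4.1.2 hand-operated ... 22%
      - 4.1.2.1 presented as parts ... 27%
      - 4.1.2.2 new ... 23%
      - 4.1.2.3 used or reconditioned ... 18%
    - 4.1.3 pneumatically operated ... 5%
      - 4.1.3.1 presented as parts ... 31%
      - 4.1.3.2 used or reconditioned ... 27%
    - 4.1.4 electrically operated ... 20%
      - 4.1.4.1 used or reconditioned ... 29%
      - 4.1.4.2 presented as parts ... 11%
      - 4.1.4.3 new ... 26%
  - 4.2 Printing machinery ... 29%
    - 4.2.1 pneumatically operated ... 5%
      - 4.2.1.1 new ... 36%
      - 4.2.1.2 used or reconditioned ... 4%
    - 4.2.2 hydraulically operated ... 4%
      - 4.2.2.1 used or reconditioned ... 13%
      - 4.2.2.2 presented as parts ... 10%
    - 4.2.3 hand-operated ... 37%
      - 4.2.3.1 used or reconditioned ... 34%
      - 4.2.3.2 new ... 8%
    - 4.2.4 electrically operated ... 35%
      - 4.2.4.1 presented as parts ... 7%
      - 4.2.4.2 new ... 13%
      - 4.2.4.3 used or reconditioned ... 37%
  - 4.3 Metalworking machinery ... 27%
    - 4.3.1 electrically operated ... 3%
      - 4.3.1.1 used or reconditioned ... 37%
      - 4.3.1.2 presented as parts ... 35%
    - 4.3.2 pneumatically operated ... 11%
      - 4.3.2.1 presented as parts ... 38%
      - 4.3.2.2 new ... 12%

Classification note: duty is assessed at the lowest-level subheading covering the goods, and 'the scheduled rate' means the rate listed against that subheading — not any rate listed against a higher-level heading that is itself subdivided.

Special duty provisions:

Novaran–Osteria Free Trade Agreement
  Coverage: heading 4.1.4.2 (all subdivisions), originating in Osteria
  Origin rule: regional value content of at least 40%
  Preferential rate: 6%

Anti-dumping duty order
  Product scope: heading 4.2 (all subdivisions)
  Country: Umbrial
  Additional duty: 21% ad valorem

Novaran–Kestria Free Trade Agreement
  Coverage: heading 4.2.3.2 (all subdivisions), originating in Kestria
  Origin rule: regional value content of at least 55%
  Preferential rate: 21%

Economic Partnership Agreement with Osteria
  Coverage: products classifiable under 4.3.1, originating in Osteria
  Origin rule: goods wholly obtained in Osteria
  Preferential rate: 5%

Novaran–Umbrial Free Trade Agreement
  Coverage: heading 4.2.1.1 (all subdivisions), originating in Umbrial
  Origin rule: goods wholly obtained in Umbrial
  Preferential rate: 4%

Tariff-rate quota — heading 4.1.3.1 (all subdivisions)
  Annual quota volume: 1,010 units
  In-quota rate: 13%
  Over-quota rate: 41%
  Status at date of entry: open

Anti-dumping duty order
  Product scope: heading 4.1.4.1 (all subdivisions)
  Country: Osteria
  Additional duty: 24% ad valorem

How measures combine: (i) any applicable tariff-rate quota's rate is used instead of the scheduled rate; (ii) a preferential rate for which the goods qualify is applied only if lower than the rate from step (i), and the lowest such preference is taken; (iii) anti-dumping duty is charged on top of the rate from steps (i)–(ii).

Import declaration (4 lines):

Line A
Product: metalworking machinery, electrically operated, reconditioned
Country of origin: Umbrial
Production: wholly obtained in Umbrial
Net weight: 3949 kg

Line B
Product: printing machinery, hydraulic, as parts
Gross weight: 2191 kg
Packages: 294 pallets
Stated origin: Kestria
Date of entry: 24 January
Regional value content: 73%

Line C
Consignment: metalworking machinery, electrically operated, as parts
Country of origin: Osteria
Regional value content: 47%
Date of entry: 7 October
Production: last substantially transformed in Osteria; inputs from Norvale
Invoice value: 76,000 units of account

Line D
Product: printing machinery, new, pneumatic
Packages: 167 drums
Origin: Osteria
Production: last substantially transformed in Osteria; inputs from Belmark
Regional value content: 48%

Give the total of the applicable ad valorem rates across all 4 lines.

118%

Line A: metalworking → 4.3; electrically operated → 4.3.1; reconditioned → 4.3.1.1. Scheduled 37%. Umbrial agreement on 4.2.1.1: 4.3.1.1 not covered. → 37%.
Line B: printing → 4.2; hydraulic → 4.2.2; as parts → 4.2.2.2. Scheduled 10%. Kestria agreement on 4.2.3.2: 4.2.2.2 not covered. → 10%.
Line C: metalworking → 4.3; electrically operated → 4.3.1; as parts → 4.3.1.2. Scheduled 35%. Osteria agreement on 4.1.4.2: 4.3.1.2 not covered; Osteria agreement on 4.3.1: not wholly obtained. → 35%.
Line D: printing → 4.2; pneumatic → 4.2.1; new → 4.2.1.1. Scheduled 36%. Osteria agreement on 4.1.4.2: 4.2.1.1 not covered; Osteria agreement on 4.3.1: 4.2.1.1 not covered. → 36%.
Sum: 37% + 10% + 35% + 36% = 118%.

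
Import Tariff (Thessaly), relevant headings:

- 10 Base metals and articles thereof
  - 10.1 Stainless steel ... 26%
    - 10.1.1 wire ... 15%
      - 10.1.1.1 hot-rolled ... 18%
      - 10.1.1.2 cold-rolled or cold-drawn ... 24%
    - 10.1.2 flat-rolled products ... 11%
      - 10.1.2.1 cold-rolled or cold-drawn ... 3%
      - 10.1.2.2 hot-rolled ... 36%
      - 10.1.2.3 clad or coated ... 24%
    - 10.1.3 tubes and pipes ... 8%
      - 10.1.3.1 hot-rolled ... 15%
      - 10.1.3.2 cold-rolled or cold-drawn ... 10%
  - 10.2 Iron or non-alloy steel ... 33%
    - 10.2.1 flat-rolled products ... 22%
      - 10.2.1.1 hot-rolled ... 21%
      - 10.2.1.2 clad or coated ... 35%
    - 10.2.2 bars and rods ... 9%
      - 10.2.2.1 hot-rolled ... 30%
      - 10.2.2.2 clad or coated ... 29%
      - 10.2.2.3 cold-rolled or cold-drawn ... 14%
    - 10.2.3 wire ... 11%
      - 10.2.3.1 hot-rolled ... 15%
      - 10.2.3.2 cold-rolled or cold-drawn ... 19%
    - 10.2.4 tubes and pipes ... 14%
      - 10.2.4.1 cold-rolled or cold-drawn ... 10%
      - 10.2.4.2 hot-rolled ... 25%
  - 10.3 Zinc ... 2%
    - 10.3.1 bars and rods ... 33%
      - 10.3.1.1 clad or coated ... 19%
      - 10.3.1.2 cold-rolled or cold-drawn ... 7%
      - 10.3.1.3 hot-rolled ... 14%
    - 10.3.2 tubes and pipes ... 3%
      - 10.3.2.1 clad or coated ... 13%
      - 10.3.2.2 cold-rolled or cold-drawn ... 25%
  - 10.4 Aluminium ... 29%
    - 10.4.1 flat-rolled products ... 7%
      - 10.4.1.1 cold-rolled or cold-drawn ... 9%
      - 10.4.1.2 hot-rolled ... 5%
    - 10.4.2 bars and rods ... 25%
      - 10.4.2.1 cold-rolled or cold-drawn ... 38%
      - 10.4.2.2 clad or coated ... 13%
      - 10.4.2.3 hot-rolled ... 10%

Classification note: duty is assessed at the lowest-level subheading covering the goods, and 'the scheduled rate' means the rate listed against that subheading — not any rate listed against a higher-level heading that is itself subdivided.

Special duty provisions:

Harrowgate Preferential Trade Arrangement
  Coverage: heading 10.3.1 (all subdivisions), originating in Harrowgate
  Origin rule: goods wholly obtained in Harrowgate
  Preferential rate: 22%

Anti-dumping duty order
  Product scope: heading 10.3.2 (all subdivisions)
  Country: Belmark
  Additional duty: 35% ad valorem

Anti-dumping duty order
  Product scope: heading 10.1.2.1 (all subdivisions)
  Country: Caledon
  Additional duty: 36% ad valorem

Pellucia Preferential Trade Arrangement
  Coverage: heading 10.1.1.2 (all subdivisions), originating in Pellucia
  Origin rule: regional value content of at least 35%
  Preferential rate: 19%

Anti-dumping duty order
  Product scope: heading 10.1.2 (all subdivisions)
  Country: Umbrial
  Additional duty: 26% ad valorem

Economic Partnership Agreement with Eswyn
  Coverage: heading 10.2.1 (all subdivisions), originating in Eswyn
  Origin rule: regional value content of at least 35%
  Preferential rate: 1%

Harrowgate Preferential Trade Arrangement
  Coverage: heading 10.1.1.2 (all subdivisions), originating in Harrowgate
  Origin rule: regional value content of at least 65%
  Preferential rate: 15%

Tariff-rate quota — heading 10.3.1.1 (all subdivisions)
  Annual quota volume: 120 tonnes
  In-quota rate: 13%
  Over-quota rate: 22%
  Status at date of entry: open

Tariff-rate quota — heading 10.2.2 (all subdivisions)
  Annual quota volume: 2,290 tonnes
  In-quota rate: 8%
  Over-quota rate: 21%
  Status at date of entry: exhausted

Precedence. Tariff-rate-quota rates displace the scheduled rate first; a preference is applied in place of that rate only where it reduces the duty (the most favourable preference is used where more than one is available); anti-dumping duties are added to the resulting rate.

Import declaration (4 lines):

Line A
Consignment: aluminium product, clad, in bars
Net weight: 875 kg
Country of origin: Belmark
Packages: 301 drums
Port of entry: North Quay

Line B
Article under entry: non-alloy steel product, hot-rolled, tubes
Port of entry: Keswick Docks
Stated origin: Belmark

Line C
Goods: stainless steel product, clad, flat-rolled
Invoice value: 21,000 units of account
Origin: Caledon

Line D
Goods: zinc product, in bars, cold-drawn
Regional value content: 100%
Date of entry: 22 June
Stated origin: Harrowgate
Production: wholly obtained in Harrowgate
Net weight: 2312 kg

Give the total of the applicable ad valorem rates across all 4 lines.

Line A: aluminium → 10.4; in bars → 10.4.2; clad → 10.4.2.2. Scheduled 13%. No special measure applies. → 13%.
Line B: non-alloy steel → 10.2; tubes → 10.2.4; hot-rolled → 10.2.4.2. Scheduled 25%. No special measure applies. → 25%.
Line C: stainless steel → 10.1; flat-rolled → 10.1.2; clad → 10.1.2.3. Scheduled 24%. No special measure applies. → 24%.
Line D: zinc → 10.3; in bars → 10.3.1; cold-drawn → 10.3.1.2. Scheduled 7%. Harrowgate agreement on 10.3.1: wholly obtained → 22% available; Harrowgate agreement on 10.1.1.2: 10.3.1.2 not covered; preference 22% not lower than 7% → no reduction. → 7%.
Sum: 13% + 25% + 24% + 7% = 69%.

69%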